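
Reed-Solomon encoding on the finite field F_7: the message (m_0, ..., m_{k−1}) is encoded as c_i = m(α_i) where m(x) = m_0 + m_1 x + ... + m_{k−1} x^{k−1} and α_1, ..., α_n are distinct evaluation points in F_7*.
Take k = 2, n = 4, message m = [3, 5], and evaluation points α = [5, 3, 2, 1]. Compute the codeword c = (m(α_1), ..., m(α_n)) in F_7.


c = [0, 4, 6, 1]

Message polynomial: m(x) = 3 + 5·x (mod 7).
For each evaluation point α_i, compute m(α_i) mod 7:
  α_1 = 5: Horner steps 5 → 0, so m(5) = 0.
  α_2 = 3: Horner steps 5 → 4, so m(3) = 4.
  α_3 = 2: Horner steps 5 → 6, so m(2) = 6.
  α_4 = 1: Horner steps 5 → 1, so m(1) = 1.
Codeword c = [0, 4, 6, 1] ∈ F_7^4.


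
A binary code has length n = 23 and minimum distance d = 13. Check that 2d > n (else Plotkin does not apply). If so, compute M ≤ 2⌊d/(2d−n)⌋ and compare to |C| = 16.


Plotkin bound M ≤ 8; given |C| = 16 > bound (violated).

Check applicability: 2d = 26, n = 23.
2d − n = 3 > 0, so Plotkin applies.
Compute d/(2d−n) = 13/3 ≈ 4.3333.
⌊d/(2d−n)⌋ = 4.
Plotkin bound: M ≤ 2·4 = 8.
Given |C| = 16, check: VIOLATED.
This |C| is above the Plotkin bound, so no binary code with n = 23, d = 13 and 16 codewords exists.


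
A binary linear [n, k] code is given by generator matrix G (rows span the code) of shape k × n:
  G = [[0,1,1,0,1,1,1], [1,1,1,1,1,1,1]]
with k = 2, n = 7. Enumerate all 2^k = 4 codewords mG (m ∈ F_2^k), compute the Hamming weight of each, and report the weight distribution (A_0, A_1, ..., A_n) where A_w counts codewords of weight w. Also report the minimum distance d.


Weight distribution: A_0 = 1, A_2 = 1, A_5 = 1, A_7 = 1. Minimum distance d = 2.

Enumerate all 2^2 = 4 messages m ∈ F_2^2.
For each, compute codeword c = mG in F_2^7, then tally its weight.
  m = 00 → c = 0000000, weight = 0.
  m = 10 → c = 0110111, weight = 5.
  m = 01 → c = 1111111, weight = 7.
  m = 11 → c = 1001000, weight = 2.
Tally weights:
  weight 0: 1 codewords.
  weight 2: 1 codewords.
  weight 5: 1 codewords.
  weight 7: 1 codewords.
Minimum distance d = smallest w > 0 with A_w > 0 = 2.
Sanity: Σ A_w = 4 = 2^2 = 4 ✓.


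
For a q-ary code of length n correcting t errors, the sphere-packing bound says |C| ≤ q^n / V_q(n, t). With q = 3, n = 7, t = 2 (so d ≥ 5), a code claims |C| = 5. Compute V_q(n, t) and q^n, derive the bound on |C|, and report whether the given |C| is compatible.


V_q(n, t) = 99, q^n = 2187, Hamming bound = 22, |C| = 5 ≤ bound (satisfied).

Step 1: Compute V_q(n, t) = Σ_{j=0}^2 C(n, j) (q−1)^j.
  j = 0: C(7,0)·(2)^0 = 1·1 = 1.
  j = 1: C(7,1)·(2)^1 = 7·2 = 14.
  j = 2: C(7,2)·(2)^2 = 21·4 = 84.
  V_q(n, t) = 1 + 14 + 84 = 99.
Step 2: q^n = 3^7 = 2187.
Step 3: Hamming bound ⌊q^n / V_q(n,t)⌋ = ⌊2187/99⌋ = 22.
Step 4: Compare |C| = 5 to 22: satisfied.
The claimed |C| lies below the Hamming bound.


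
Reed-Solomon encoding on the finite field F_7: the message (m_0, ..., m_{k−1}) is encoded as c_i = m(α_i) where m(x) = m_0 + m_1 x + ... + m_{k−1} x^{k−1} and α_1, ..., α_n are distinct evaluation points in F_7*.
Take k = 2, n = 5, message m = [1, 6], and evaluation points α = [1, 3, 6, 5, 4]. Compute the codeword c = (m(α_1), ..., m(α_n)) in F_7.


c = [0, 5, 2, 3, 4]

Message polynomial: m(x) = 1 + 6·x (mod 7).
For each evaluation point α_i, compute m(α_i) mod 7:
  α_1 = 1: Horner steps 6 → 0, so m(1) = 0.
  α_2 = 3: Horner steps 6 → 5, so m(3) = 5.
  α_3 = 6: Horner steps 6 → 2, so m(6) = 2.
  α_4 = 5: Horner steps 6 → 3, so m(5) = 3.
  α_5 = 4: Horner steps 6 → 4, so m(4) = 4.
Codeword c = [0, 5, 2, 3, 4] ∈ F_7^5.


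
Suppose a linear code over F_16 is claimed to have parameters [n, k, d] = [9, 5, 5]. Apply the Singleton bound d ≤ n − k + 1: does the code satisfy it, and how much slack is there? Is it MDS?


Singleton RHS = n − k + 1 = 5, slack = 0, bound satisfied, MDS.

Singleton bound: d ≤ n − k + 1.
Here n = 9, k = 5, so n − k + 1 = 5.
Given d = 5, check d ≤ 5: YES.
Slack = (n − k + 1) − d = 0.
The code is MDS (slack = 0).
Description: the claimed parameters are [9, 5, 5]_16; such a code would be MDS (meets Singleton bound).


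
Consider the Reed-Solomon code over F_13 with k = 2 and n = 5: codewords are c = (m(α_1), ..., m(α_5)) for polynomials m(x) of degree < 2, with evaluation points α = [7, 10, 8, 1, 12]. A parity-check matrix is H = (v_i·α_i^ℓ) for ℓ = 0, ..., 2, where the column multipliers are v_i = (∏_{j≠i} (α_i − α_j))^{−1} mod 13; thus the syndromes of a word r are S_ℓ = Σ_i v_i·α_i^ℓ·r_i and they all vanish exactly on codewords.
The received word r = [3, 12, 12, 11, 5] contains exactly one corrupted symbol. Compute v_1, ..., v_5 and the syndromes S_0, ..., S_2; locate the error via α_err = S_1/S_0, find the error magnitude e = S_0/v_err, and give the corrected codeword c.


S = (8, 12, 5), error at position 3, error magnitude e = 6, c = [3, 12, 6, 11, 5].

Step 1: column multipliers v_i = (∏_{j≠i}(α_i − α_j))^{−1} mod 13.
  i = 1 (α = 7): (7−10)(7−8)(7−1)(7−12) = (−3)·(−1)·6·(−5) = −90 ≡ 1, so v_1 = 1^{−1} = 1 (mod 13).
  i = 2 (α = 10): (10−7)(10−8)(10−1)(10−12) = 3·2·9·(−2) = −108 ≡ 9, so v_2 = 9^{−1} = 3 (mod 13).
  i = 3 (α = 8): (8−7)(8−10)(8−1)(8−12) = 1·(−2)·7·(−4) = 56 ≡ 4, so v_3 = 4^{−1} = 10 (mod 13).
  i = 4 (α = 1): (1−7)(1−10)(1−8)(1−12) = (−6)·(−9)·(−7)·(−11) = 4158 ≡ 11, so v_4 = 11^{−1} = 6 (mod 13).
  i = 5 (α = 12): (12−7)(12−10)(12−8)(12−1) = 5·2·4·11 = 440 ≡ 11, so v_5 = 11^{−1} = 6 (mod 13).
  v = [1, 3, 10, 6, 6].
Step 2: syndromes of r = [3, 12, 12, 11, 5] (all sums mod 13).
  S_0 = Σ v_i r_i = 1·3 + 3·12 + 10·12 + 6·11 + 6·5 = 255 ≡ 8.
  S_1 = Σ v_i α_i r_i = 1·7·3 + 3·10·12 + 10·8·12 + 6·1·11 + 6·12·5 = 1767 ≡ 12.
  α_i^2 mod 13 = [10, 9, 12, 1, 1].
  S_2 = Σ v_i α_i^2 r_i = 1·10·3 + 3·9·12 + 10·12·12 + 6·1·11 + 6·1·5 = 1890 ≡ 5.
  S = (8, 12, 5) ≠ 0, so r is not a codeword (an error is present).
Step 3: locate the error. For a single error e at position i, S_ℓ = v_i·e·α_i^ℓ, so α_err = S_1/S_0.
  S_0^{−1} = 8^{−1} = 5 (mod 13), so α_err = 12·5 = 60 ≡ 8 = α_3. Error position i = 3.
  Consistency check: S_2/S_1 = 5·12 = 60 ≡ 8 = α_err ✓ (single-error assumption holds).
Step 4: error magnitude e = S_0/v_3 = S_0·∏_{j≠3}(α_3 − α_j) = 8·4 = 32 ≡ 6 (mod 13).
Step 5: correct position 3: c_3 = r_3 − e = 12 − 6 ≡ 6 (mod 13). Hence c = [3, 12, 6, 11, 5].
  Check: interpolating c through the α_i gives m(x) = 8 + 3·x (degree < 2) with m(α_i) = c_i for every i, so c is indeed a codeword.


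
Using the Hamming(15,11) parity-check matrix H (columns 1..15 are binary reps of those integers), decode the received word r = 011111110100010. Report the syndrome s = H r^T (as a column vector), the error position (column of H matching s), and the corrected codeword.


s = (1, 1, 0, 1)^T, error position = 13, corrected codeword c = 011111110100110

Compute s = H r^T mod 2 one row at a time:
  s_1 = 1 + 0 + 1 + 0 + 0 + 0 + 1 + 0 = 3 ≡ 1 (mod 2).
  s_2 = 1 + 1 + 1 + 1 + 0 + 0 + 1 + 0 = 5 ≡ 1 (mod 2).
  s_3 = 1 + 1 + 1 + 1 + 1 + 0 + 1 + 0 = 6 ≡ 0 (mod 2).
  s_4 = 0 + 1 + 1 + 1 + 0 + 0 + 0 + 0 = 3 ≡ 1 (mod 2).
s = (1, 1, 0, 1)^T — this equals column 13 of H (binary 1101), so error is at position 13.
Correct: flip bit 13 of r = 011111110100010 to get c = 011111110100110.


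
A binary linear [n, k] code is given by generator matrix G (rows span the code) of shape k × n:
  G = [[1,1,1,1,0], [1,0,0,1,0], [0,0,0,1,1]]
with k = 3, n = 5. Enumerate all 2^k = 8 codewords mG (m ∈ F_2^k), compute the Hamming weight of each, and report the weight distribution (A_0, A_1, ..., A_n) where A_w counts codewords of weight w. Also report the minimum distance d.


Weight distribution: A_0 = 1, A_2 = 4, A_4 = 3. Minimum distance d = 2.

Enumerate all 2^3 = 8 messages m ∈ F_2^3.
For each, compute codeword c = mG in F_2^5, then tally its weight.
  m = 000 → c = 00000, weight = 0.
  m = 100 → c = 11110, weight = 4.
  m = 010 → c = 10010, weight = 2.
  m = 110 → c = 01100, weight = 2.
  m = 001 → c = 00011, weight = 2.
  m = 101 → c = 11101, weight = 4.
  m = 011 → c = 10001, weight = 2.
  m = 111 → c = 01111, weight = 4.
Tally weights:
  weight 0: 1 codewords.
  weight 2: 4 codewords.
  weight 4: 3 codewords.
Minimum distance d = smallest w > 0 with A_w > 0 = 2.
Sanity: Σ A_w = 8 = 2^3 = 8 ✓.


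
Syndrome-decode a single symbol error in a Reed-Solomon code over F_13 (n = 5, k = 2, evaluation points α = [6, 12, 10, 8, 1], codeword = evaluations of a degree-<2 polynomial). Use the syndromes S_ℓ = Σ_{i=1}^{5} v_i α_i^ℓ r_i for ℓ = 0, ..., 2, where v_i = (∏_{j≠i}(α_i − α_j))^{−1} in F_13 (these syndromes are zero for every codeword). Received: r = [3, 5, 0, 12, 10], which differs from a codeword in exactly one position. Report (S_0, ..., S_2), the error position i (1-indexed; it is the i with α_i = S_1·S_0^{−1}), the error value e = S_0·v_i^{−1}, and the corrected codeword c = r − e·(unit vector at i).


S = (7, 4, 6), error at position 4, error magnitude e = 4, c = [3, 5, 0, 8, 10].

Step 1: column multipliers v_i = (∏_{j≠i}(α_i − α_j))^{−1} mod 13.
  i = 1 (α = 6): (6−12)(6−10)(6−8)(6−1) = (−6)·(−4)·(−2)·5 = −240 ≡ 7, so v_1 = 7^{−1} = 2 (mod 13).
  i = 2 (α = 12): (12−6)(12−10)(12−8)(12−1) = 6·2·4·11 = 528 ≡ 8, so v_2 = 8^{−1} = 5 (mod 13).
  i = 3 (α = 10): (10−6)(10−12)(10−8)(10−1) = 4·(−2)·2·9 = −144 ≡ 12, so v_3 = 12^{−1} = 12 (mod 13).
  i = 4 (α = 8): (8−6)(8−12)(8−10)(8−1) = 2·(−4)·(−2)·7 = 112 ≡ 8, so v_4 = 8^{−1} = 5 (mod 13).
  i = 5 (α = 1): (1−6)(1−12)(1−10)(1−8) = (−5)·(−11)·(−9)·(−7) = 3465 ≡ 7, so v_5 = 7^{−1} = 2 (mod 13).
  v = [2, 5, 12, 5, 2].
Step 2: syndromes of r = [3, 5, 0, 12, 10] (all sums mod 13).
  S_0 = Σ v_i r_i = 2·3 + 5·5 + 12·0 + 5·12 + 2·10 = 111 ≡ 7.
  S_1 = Σ v_i α_i r_i = 2·6·3 + 5·12·5 + 12·10·0 + 5·8·12 + 2·1·10 = 836 ≡ 4.
  α_i^2 mod 13 = [10, 1, 9, 12, 1].
  S_2 = Σ v_i α_i^2 r_i = 2·10·3 + 5·1·5 + 12·9·0 + 5·12·12 + 2·1·10 = 825 ≡ 6.
  S = (7, 4, 6) ≠ 0, so r is not a codeword (an error is present).
Step 3: locate the error. For a single error e at position i, S_ℓ = v_i·e·α_i^ℓ, so α_err = S_1/S_0.
  S_0^{−1} = 7^{−1} = 2 (mod 13), so α_err = 4·2 = 8 ≡ 8 = α_4. Error position i = 4.
  Consistency check: S_2/S_1 = 6·10 = 60 ≡ 8 = α_err ✓ (single-error assumption holds).
Step 4: error magnitude e = S_0/v_4 = S_0·∏_{j≠4}(α_4 − α_j) = 7·8 = 56 ≡ 4 (mod 13).
Step 5: correct position 4: c_4 = r_4 − e = 12 − 4 ≡ 8 (mod 13). Hence c = [3, 5, 0, 8, 10].
  Check: interpolating c through the α_i gives m(x) = 1 + 9·x (degree < 2) with m(α_i) = c_i for every i, so c is indeed a codeword.


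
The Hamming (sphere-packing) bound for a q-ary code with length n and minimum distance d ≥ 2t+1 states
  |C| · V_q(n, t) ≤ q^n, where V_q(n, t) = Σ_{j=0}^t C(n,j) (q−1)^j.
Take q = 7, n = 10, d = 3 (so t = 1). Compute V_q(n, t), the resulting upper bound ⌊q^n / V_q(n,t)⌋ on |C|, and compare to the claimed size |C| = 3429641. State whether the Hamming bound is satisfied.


V_q(n, t) = 61, q^n = 282475249, Hamming bound = 4630741, |C| = 3429641 ≤ bound (satisfied).

Step 1: Compute V_q(n, t) = Σ_{j=0}^1 C(n, j) (q−1)^j.
  j = 0: C(10,0)·(6)^0 = 1·1 = 1.
  j = 1: C(10,1)·(6)^1 = 10·6 = 60.
  V_q(n, t) = 1 + 60 = 61.
Step 2: q^n = 7^10 = 282475249.
Step 3: Hamming bound ⌊q^n / V_q(n,t)⌋ = ⌊282475249/61⌋ = 4630741.
Step 4: Compare |C| = 3429641 to 4630741: satisfied.
The claimed |C| lies below the Hamming bound.


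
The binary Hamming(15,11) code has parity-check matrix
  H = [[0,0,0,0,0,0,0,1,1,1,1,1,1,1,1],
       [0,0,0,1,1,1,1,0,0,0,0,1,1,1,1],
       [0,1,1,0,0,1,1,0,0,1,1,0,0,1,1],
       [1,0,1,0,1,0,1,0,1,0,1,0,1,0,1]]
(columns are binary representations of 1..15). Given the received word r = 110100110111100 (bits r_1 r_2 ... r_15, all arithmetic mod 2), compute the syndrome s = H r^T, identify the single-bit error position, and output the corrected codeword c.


s = (1, 0, 0, 0)^T, error position = 8, corrected codeword c = 110100100111100

Compute s = H r^T mod 2 one row at a time:
  s_1 = 1 + 0 + 1 + 1 + 1 + 1 + 0 + 0 = 5 ≡ 1 (mod 2).
  s_2 = 1 + 0 + 0 + 1 + 1 + 1 + 0 + 0 = 4 ≡ 0 (mod 2).
  s_3 = 1 + 0 + 0 + 1 + 1 + 1 + 0 + 0 = 4 ≡ 0 (mod 2).
  s_4 = 1 + 0 + 0 + 1 + 0 + 1 + 1 + 0 = 4 ≡ 0 (mod 2).
s = (1, 0, 0, 0)^T — this equals column 8 of H (binary 1000), so error is at position 8.
Correct: flip bit 8 of r = 110100110111100 to get c = 110100100111100.


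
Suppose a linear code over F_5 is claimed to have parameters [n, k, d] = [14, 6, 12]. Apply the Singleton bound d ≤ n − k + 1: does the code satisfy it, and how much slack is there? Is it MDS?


Singleton RHS = n − k + 1 = 9, slack = -3, bound violated (no such code; not MDS).

Singleton bound: d ≤ n − k + 1.
Here n = 14, k = 6, so n − k + 1 = 9.
Given d = 12, check d ≤ 9: NO.
Slack = (n − k + 1) − d = -3.
The slack is negative: d = 12 exceeds n − k + 1 = 9 by 3, so the Singleton bound is violated and no linear [14, 6, 12]_5 code can exist. In particular it is not MDS (MDS requires d = n − k + 1 exactly).
Description: the claimed parameters are [14, 6, 12]_5; such a code would be impossible (violates the Singleton bound).


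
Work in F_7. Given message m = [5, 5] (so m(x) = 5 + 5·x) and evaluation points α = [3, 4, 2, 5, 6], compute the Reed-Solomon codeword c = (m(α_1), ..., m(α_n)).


c = [6, 4, 1, 2, 0]

Message polynomial: m(x) = 5 + 5·x (mod 7).
For each evaluation point α_i, compute m(α_i) mod 7:
  α_1 = 3: Horner steps 5 → 6, so m(3) = 6.
  α_2 = 4: Horner steps 5 → 4, so m(4) = 4.
  α_3 = 2: Horner steps 5 → 1, so m(2) = 1.
  α_4 = 5: Horner steps 5 → 2, so m(5) = 2.
  α_5 = 6: Horner steps 5 → 0, so m(6) = 0.
Codeword c = [6, 4, 1, 2, 0] ∈ F_7^5.


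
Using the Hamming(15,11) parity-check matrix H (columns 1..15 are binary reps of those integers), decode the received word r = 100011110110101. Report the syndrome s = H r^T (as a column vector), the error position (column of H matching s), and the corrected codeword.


s = (1, 1, 1, 0)^T, error position = 14, corrected codeword c = 100011110110111

Compute s = H r^T mod 2 one row at a time:
  s_1 = 1 + 0 + 1 + 1 + 0 + 1 + 0 + 1 = 5 ≡ 1 (mod 2).
  s_2 = 0 + 1 + 1 + 1 + 0 + 1 + 0 + 1 = 5 ≡ 1 (mod 2).
  s_3 = 0 + 0 + 1 + 1 + 1 + 1 + 0 + 1 = 5 ≡ 1 (mod 2).
  s_4 = 1 + 0 + 1 + 1 + 0 + 1 + 1 + 1 = 6 ≡ 0 (mod 2).
s = (1, 1, 1, 0)^T — this equals column 14 of H (binary 1110), so error is at position 14.
Correct: flip bit 14 of r = 100011110110101 to get c = 100011110110111.


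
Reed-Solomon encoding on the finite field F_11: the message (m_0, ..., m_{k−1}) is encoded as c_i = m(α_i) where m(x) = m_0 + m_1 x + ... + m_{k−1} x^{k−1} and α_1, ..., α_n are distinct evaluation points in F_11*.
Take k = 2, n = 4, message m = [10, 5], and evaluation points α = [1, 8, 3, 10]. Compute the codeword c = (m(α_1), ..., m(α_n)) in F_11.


c = [4, 6, 3, 5]

Message polynomial: m(x) = 10 + 5·x (mod 11).
For each evaluation point α_i, compute m(α_i) mod 11:
  α_1 = 1: Horner steps 5 → 4, so m(1) = 4.
  α_2 = 8: Horner steps 5 → 6, so m(8) = 6.
  α_3 = 3: Horner steps 5 → 3, so m(3) = 3.
  α_4 = 10: Horner steps 5 → 5, so m(10) = 5.
Codeword c = [4, 6, 3, 5] ∈ F_11^4.


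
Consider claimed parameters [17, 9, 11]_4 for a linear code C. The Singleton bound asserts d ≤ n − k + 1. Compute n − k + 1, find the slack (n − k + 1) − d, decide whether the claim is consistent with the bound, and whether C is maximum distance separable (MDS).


Singleton RHS = n − k + 1 = 9, slack = -2, bound violated (no such code; not MDS).

Singleton bound: d ≤ n − k + 1.
Here n = 17, k = 9, so n − k + 1 = 9.
Given d = 11, check d ≤ 9: NO.
Slack = (n − k + 1) − d = -2.
The slack is negative: d = 11 exceeds n − k + 1 = 9 by 2, so the Singleton bound is violated and no linear [17, 9, 11]_4 code can exist. In particular it is not MDS (MDS requires d = n − k + 1 exactly).
Description: the claimed parameters are [17, 9, 11]_4; such a code would be impossible (violates the Singleton bound).


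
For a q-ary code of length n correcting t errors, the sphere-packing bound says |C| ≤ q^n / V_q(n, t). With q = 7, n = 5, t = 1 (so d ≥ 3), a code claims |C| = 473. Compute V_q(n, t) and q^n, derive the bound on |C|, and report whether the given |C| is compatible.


V_q(n, t) = 31, q^n = 16807, Hamming bound = 542, |C| = 473 ≤ bound (satisfied).

Step 1: Compute V_q(n, t) = Σ_{j=0}^1 C(n, j) (q−1)^j.
  j = 0: C(5,0)·(6)^0 = 1·1 = 1.
  j = 1: C(5,1)·(6)^1 = 5·6 = 30.
  V_q(n, t) = 1 + 30 = 31.
Step 2: q^n = 7^5 = 16807.
Step 3: Hamming bound ⌊q^n / V_q(n,t)⌋ = ⌊16807/31⌋ = 542.
Step 4: Compare |C| = 473 to 542: satisfied.
The claimed |C| lies below the Hamming bound.


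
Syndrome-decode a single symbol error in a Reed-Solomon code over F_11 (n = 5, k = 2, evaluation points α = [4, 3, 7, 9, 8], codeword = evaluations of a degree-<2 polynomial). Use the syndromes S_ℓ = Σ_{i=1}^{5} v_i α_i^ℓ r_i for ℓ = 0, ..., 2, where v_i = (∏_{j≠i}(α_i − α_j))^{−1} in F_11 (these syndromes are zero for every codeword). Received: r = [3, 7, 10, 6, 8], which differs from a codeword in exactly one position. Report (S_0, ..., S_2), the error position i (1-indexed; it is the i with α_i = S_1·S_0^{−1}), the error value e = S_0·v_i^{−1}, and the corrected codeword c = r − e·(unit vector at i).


S = (7, 6, 2), error at position 1, error magnitude e = 9, c = [5, 7, 10, 6, 8].

Step 1: column multipliers v_i = (∏_{j≠i}(α_i − α_j))^{−1} mod 11.
  i = 1 (α = 4): (4−3)(4−7)(4−9)(4−8) = 1·(−3)·(−5)·(−4) = −60 ≡ 6, so v_1 = 6^{−1} = 2 (mod 11).
  i = 2 (α = 3): (3−4)(3−7)(3−9)(3−8) = (−1)·(−4)·(−6)·(−5) = 120 ≡ 10, so v_2 = 10^{−1} = 10 (mod 11).
  i = 3 (α = 7): (7−4)(7−3)(7−9)(7−8) = 3·4·(−2)·(−1) = 24 ≡ 2, so v_3 = 2^{−1} = 6 (mod 11).
  i = 4 (α = 9): (9−4)(9−3)(9−7)(9−8) = 5·6·2·1 = 60 ≡ 5, so v_4 = 5^{−1} = 9 (mod 11).
  i = 5 (α = 8): (8−4)(8−3)(8−7)(8−9) = 4·5·1·(−1) = −20 ≡ 2, so v_5 = 2^{−1} = 6 (mod 11).
  v = [2, 10, 6, 9, 6].
Step 2: syndromes of r = [3, 7, 10, 6, 8] (all sums mod 11).
  S_0 = Σ v_i r_i = 2·3 + 10·7 + 6·10 + 9·6 + 6·8 = 238 ≡ 7.
  S_1 = Σ v_i α_i r_i = 2·4·3 + 10·3·7 + 6·7·10 + 9·9·6 + 6·8·8 = 1524 ≡ 6.
  α_i^2 mod 11 = [5, 9, 5, 4, 9].
  S_2 = Σ v_i α_i^2 r_i = 2·5·3 + 10·9·7 + 6·5·10 + 9·4·6 + 6·9·8 = 1608 ≡ 2.
  S = (7, 6, 2) ≠ 0, so r is not a codeword (an error is present).
Step 3: locate the error. For a single error e at position i, S_ℓ = v_i·e·α_i^ℓ, so α_err = S_1/S_0.
  S_0^{−1} = 7^{−1} = 8 (mod 11), so α_err = 6·8 = 48 ≡ 4 = α_1. Error position i = 1.
  Consistency check: S_2/S_1 = 2·2 = 4 ≡ 4 = α_err ✓ (single-error assumption holds).
Step 4: error magnitude e = S_0/v_1 = S_0·∏_{j≠1}(α_1 − α_j) = 7·6 = 42 ≡ 9 (mod 11).
Step 5: correct position 1: c_1 = r_1 − e = 3 − 9 ≡ 5 (mod 11). Hence c = [5, 7, 10, 6, 8].
  Check: interpolating c through the α_i gives m(x) = 2 + 9·x (degree < 2) with m(α_i) = c_i for every i, so c is indeed a codeword.


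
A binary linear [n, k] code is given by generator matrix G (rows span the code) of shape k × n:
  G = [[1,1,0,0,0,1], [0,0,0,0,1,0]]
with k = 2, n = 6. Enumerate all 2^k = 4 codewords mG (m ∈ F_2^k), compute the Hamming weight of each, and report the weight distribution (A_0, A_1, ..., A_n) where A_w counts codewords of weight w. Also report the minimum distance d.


Weight distribution: A_0 = 1, A_1 = 1, A_3 = 1, A_4 = 1. Minimum distance d = 1.

Enumerate all 2^2 = 4 messages m ∈ F_2^2.
For each, compute codeword c = mG in F_2^6, then tally its weight.
  m = 00 → c = 000000, weight = 0.
  m = 10 → c = 110001, weight = 3.
  m = 01 → c = 000010, weight = 1.
  m = 11 → c = 110011, weight = 4.
Tally weights:
  weight 0: 1 codewords.
  weight 1: 1 codewords.
  weight 3: 1 codewords.
  weight 4: 1 codewords.
Minimum distance d = smallest w > 0 with A_w > 0 = 1.
Sanity: Σ A_w = 4 = 2^2 = 4 ✓.


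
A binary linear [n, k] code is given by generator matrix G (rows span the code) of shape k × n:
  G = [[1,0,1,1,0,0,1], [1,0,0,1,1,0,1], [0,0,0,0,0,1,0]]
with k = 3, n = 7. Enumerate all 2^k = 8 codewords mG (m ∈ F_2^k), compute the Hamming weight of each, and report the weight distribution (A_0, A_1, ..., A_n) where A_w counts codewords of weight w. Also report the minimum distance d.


Weight distribution: A_0 = 1, A_1 = 1, A_2 = 1, A_3 = 1, A_4 = 2, A_5 = 2. Minimum distance d = 1.

Enumerate all 2^3 = 8 messages m ∈ F_2^3.
For each, compute codeword c = mG in F_2^7, then tally its weight.
  m = 000 → c = 0000000, weight = 0.
  m = 100 → c = 1011001, weight = 4.
  m = 010 → c = 1001101, weight = 4.
  m = 110 → c = 0010100, weight = 2.
  m = 001 → c = 0000010, weight = 1.
  m = 101 → c = 1011011, weight = 5.
  m = 011 → c = 1001111, weight = 5.
  m = 111 → c = 0010110, weight = 3.
Tally weights:
  weight 0: 1 codewords.
  weight 1: 1 codewords.
  weight 2: 1 codewords.
  weight 3: 1 codewords.
  weight 4: 2 codewords.
  weight 5: 2 codewords.
Minimum distance d = smallest w > 0 with A_w > 0 = 1.
Sanity: Σ A_w = 8 = 2^3 = 8 ✓.


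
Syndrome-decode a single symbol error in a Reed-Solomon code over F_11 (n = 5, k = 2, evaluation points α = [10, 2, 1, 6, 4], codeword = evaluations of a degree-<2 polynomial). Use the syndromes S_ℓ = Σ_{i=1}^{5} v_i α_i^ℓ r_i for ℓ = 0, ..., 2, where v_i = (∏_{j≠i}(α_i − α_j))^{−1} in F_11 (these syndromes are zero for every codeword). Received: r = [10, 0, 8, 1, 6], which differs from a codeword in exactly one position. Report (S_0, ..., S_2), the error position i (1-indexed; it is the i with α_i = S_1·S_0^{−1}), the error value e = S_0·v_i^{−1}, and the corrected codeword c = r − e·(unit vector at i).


S = (8, 3, 8), error at position 1, error magnitude e = 8, c = [2, 0, 8, 1, 6].

Step 1: column multipliers v_i = (∏_{j≠i}(α_i − α_j))^{−1} mod 11.
  i = 1 (α = 10): (10−2)(10−1)(10−6)(10−4) = 8·9·4·6 = 1728 ≡ 1, so v_1 = 1^{−1} = 1 (mod 11).
  i = 2 (α = 2): (2−10)(2−1)(2−6)(2−4) = (−8)·1·(−4)·(−2) = −64 ≡ 2, so v_2 = 2^{−1} = 6 (mod 11).
  i = 3 (α = 1): (1−10)(1−2)(1−6)(1−4) = (−9)·(−1)·(−5)·(−3) = 135 ≡ 3, so v_3 = 3^{−1} = 4 (mod 11).
  i = 4 (α = 6): (6−10)(6−2)(6−1)(6−4) = (−4)·4·5·2 = −160 ≡ 5, so v_4 = 5^{−1} = 9 (mod 11).
  i = 5 (α = 4): (4−10)(4−2)(4−1)(4−6) = (−6)·2·3·(−2) = 72 ≡ 6, so v_5 = 6^{−1} = 2 (mod 11).
  v = [1, 6, 4, 9, 2].
Step 2: syndromes of r = [10, 0, 8, 1, 6] (all sums mod 11).
  S_0 = Σ v_i r_i = 1·10 + 6·0 + 4·8 + 9·1 + 2·6 = 63 ≡ 8.
  S_1 = Σ v_i α_i r_i = 1·10·10 + 6·2·0 + 4·1·8 + 9·6·1 + 2·4·6 = 234 ≡ 3.
  α_i^2 mod 11 = [1, 4, 1, 3, 5].
  S_2 = Σ v_i α_i^2 r_i = 1·1·10 + 6·4·0 + 4·1·8 + 9·3·1 + 2·5·6 = 129 ≡ 8.
  S = (8, 3, 8) ≠ 0, so r is not a codeword (an error is present).
Step 3: locate the error. For a single error e at position i, S_ℓ = v_i·e·α_i^ℓ, so α_err = S_1/S_0.
  S_0^{−1} = 8^{−1} = 7 (mod 11), so α_err = 3·7 = 21 ≡ 10 = α_1. Error position i = 1.
  Consistency check: S_2/S_1 = 8·4 = 32 ≡ 10 = α_err ✓ (single-error assumption holds).
Step 4: error magnitude e = S_0/v_1 = S_0·∏_{j≠1}(α_1 − α_j) = 8·1 = 8 ≡ 8 (mod 11).
Step 5: correct position 1: c_1 = r_1 − e = 10 − 8 ≡ 2 (mod 11). Hence c = [2, 0, 8, 1, 6].
  Check: interpolating c through the α_i gives m(x) = 5 + 3·x (degree < 2) with m(α_i) = c_i for every i, so c is indeed a codeword.


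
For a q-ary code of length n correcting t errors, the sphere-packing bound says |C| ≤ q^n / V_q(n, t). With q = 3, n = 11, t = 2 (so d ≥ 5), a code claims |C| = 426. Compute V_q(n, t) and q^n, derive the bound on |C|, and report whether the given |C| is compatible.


V_q(n, t) = 243, q^n = 177147, Hamming bound = 729, |C| = 426 ≤ bound (satisfied).

Step 1: Compute V_q(n, t) = Σ_{j=0}^2 C(n, j) (q−1)^j.
  j = 0: C(11,0)·(2)^0 = 1·1 = 1.
  j = 1: C(11,1)·(2)^1 = 11·2 = 22.
  j = 2: C(11,2)·(2)^2 = 55·4 = 220.
  V_q(n, t) = 1 + 22 + 220 = 243.
Step 2: q^n = 3^11 = 177147.
Step 3: Hamming bound ⌊q^n / V_q(n,t)⌋ = ⌊177147/243⌋ = 729.
Step 4: Compare |C| = 426 to 729: satisfied.
The claimed |C| lies below the Hamming bound.


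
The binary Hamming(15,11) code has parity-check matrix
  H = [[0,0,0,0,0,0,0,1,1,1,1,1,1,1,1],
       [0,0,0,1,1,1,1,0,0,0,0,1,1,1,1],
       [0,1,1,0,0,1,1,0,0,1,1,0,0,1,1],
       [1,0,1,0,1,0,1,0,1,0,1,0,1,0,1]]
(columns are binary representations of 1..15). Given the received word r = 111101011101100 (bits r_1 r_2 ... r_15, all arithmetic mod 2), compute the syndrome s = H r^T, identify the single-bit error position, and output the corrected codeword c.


s = (1, 0, 0, 0)^T, error position = 8, corrected codeword c = 111101001101100

Compute s = H r^T mod 2 one row at a time:
  s_1 = 1 + 1 + 1 + 0 + 1 + 1 + 0 + 0 = 5 ≡ 1 (mod 2).
  s_2 = 1 + 0 + 1 + 0 + 1 + 1 + 0 + 0 = 4 ≡ 0 (mod 2).
  s_3 = 1 + 1 + 1 + 0 + 1 + 0 + 0 + 0 = 4 ≡ 0 (mod 2).
  s_4 = 1 + 1 + 0 + 0 + 1 + 0 + 1 + 0 = 4 ≡ 0 (mod 2).
s = (1, 0, 0, 0)^T — this equals column 8 of H (binary 1000), so error is at position 8.
Correct: flip bit 8 of r = 111101011101100 to get c = 111101001101100.


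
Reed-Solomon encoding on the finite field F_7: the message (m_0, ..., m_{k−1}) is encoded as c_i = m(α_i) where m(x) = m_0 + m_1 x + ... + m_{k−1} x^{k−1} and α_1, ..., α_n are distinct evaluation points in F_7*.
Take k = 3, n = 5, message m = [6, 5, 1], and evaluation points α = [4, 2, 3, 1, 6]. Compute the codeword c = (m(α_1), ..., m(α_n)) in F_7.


c = [0, 6, 2, 5, 2]

Message polynomial: m(x) = 6 + 5·x + 1·x^2 (mod 7).
For each evaluation point α_i, compute m(α_i) mod 7:
  α_1 = 4: Horner steps 1 → 2 → 0, so m(4) = 0.
  α_2 = 2: Horner steps 1 → 0 → 6, so m(2) = 6.
  α_3 = 3: Horner steps 1 → 1 → 2, so m(3) = 2.
  α_4 = 1: Horner steps 1 → 6 → 5, so m(1) = 5.
  α_5 = 6: Horner steps 1 → 4 → 2, so m(6) = 2.
Codeword c = [0, 6, 2, 5, 2] ∈ F_7^5.


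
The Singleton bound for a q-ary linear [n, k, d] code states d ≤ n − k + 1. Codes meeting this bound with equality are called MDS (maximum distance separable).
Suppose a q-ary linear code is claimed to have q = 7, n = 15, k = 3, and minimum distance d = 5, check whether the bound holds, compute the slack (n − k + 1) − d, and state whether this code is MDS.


Singleton RHS = n − k + 1 = 13, slack = 8, bound satisfied, not MDS.

Singleton bound: d ≤ n − k + 1.
Here n = 15, k = 3, so n − k + 1 = 13.
Given d = 5, check d ≤ 13: YES.
Slack = (n − k + 1) − d = 8.
The code is NOT MDS (slack = 8 > 0).
Description: the claimed parameters are [15, 3, 5]_7; such a code would be non-MDS.


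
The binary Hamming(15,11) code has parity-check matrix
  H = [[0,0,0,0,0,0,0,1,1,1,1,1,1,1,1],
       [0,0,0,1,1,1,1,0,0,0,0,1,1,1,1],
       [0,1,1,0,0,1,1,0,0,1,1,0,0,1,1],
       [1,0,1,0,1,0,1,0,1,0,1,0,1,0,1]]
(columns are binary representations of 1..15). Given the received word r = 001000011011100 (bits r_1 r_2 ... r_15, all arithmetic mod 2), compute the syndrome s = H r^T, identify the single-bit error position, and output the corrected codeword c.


s = (1, 0, 0, 0)^T, error position = 8, corrected codeword c = 001000001011100

Compute s = H r^T mod 2 one row at a time:
  s_1 = 1 + 1 + 0 + 1 + 1 + 1 + 0 + 0 = 5 ≡ 1 (mod 2).
  s_2 = 0 + 0 + 0 + 0 + 1 + 1 + 0 + 0 = 2 ≡ 0 (mod 2).
  s_3 = 0 + 1 + 0 + 0 + 0 + 1 + 0 + 0 = 2 ≡ 0 (mod 2).
  s_4 = 0 + 1 + 0 + 0 + 1 + 1 + 1 + 0 = 4 ≡ 0 (mod 2).
s = (1, 0, 0, 0)^T — this equals column 8 of H (binary 1000), so error is at position 8.
Correct: flip bit 8 of r = 001000011011100 to get c = 001000001011100.


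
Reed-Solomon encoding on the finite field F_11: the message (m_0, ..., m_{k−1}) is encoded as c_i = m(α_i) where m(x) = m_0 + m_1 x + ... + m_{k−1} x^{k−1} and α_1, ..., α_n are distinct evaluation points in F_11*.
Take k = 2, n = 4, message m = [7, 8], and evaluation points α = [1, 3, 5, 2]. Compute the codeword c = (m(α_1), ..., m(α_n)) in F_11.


c = [4, 9, 3, 1]

Message polynomial: m(x) = 7 + 8·x (mod 11).
For each evaluation point α_i, compute m(α_i) mod 11:
  α_1 = 1: Horner steps 8 → 4, so m(1) = 4.
  α_2 = 3: Horner steps 8 → 9, so m(3) = 9.
  α_3 = 5: Horner steps 8 → 3, so m(5) = 3.
  α_4 = 2: Horner steps 8 → 1, so m(2) = 1.
Codeword c = [4, 9, 3, 1] ∈ F_11^4.


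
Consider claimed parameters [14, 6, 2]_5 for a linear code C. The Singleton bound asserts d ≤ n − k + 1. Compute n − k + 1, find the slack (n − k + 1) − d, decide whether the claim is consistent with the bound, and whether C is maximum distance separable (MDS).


Singleton RHS = n − k + 1 = 9, slack = 7, bound satisfied, not MDS.

Singleton bound: d ≤ n − k + 1.
Here n = 14, k = 6, so n − k + 1 = 9.
Given d = 2, check d ≤ 9: YES.
Slack = (n − k + 1) − d = 7.
The code is NOT MDS (slack = 7 > 0).
Description: the claimed parameters are [14, 6, 2]_5; such a code would be non-MDS.


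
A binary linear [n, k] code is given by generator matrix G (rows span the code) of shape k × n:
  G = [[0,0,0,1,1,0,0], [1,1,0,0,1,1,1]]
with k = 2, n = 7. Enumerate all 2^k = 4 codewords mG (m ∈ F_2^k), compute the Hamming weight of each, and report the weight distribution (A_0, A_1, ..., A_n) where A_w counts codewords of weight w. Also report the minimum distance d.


Weight distribution: A_0 = 1, A_2 = 1, A_5 = 2. Minimum distance d = 2.

Enumerate all 2^2 = 4 messages m ∈ F_2^2.
For each, compute codeword c = mG in F_2^7, then tally its weight.
  m = 00 → c = 0000000, weight = 0.
  m = 10 → c = 0001100, weight = 2.
  m = 01 → c = 1100111, weight = 5.
  m = 11 → c = 1101011, weight = 5.
Tally weights:
  weight 0: 1 codewords.
  weight 2: 1 codewords.
  weight 5: 2 codewords.
Minimum distance d = smallest w > 0 with A_w > 0 = 2.
Sanity: Σ A_w = 4 = 2^2 = 4 ✓.


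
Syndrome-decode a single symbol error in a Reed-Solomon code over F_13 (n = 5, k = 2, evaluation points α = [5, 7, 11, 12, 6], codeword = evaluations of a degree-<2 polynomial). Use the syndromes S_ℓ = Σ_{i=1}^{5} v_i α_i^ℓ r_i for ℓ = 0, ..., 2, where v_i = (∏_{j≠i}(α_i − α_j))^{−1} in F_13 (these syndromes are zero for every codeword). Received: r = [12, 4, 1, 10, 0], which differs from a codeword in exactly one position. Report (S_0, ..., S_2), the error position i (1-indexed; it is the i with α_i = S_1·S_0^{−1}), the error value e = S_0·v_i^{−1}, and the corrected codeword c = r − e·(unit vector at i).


S = (2, 12, 7), error at position 5, error magnitude e = 5, c = [12, 4, 1, 10, 8].

Step 1: column multipliers v_i = (∏_{j≠i}(α_i − α_j))^{−1} mod 13.
  i = 1 (α = 5): (5−7)(5−11)(5−12)(5−6) = (−2)·(−6)·(−7)·(−1) = 84 ≡ 6, so v_1 = 6^{−1} = 11 (mod 13).
  i = 2 (α = 7): (7−5)(7−11)(7−12)(7−6) = 2·(−4)·(−5)·1 = 40 ≡ 1, so v_2 = 1^{−1} = 1 (mod 13).
  i = 3 (α = 11): (11−5)(11−7)(11−12)(11−6) = 6·4·(−1)·5 = −120 ≡ 10, so v_3 = 10^{−1} = 4 (mod 13).
  i = 4 (α = 12): (12−5)(12−7)(12−11)(12−6) = 7·5·1·6 = 210 ≡ 2, so v_4 = 2^{−1} = 7 (mod 13).
  i = 5 (α = 6): (6−5)(6−7)(6−11)(6−12) = 1·(−1)·(−5)·(−6) = −30 ≡ 9, so v_5 = 9^{−1} = 3 (mod 13).
  v = [11, 1, 4, 7, 3].
Step 2: syndromes of r = [12, 4, 1, 10, 0] (all sums mod 13).
  S_0 = Σ v_i r_i = 11·12 + 1·4 + 4·1 + 7·10 + 3·0 = 210 ≡ 2.
  S_1 = Σ v_i α_i r_i = 11·5·12 + 1·7·4 + 4·11·1 + 7·12·10 + 3·6·0 = 1572 ≡ 12.
  α_i^2 mod 13 = [12, 10, 4, 1, 10].
  S_2 = Σ v_i α_i^2 r_i = 11·12·12 + 1·10·4 + 4·4·1 + 7·1·10 + 3·10·0 = 1710 ≡ 7.
  S = (2, 12, 7) ≠ 0, so r is not a codeword (an error is present).
Step 3: locate the error. For a single error e at position i, S_ℓ = v_i·e·α_i^ℓ, so α_err = S_1/S_0.
  S_0^{−1} = 2^{−1} = 7 (mod 13), so α_err = 12·7 = 84 ≡ 6 = α_5. Error position i = 5.
  Consistency check: S_2/S_1 = 7·12 = 84 ≡ 6 = α_err ✓ (single-error assumption holds).
Step 4: error magnitude e = S_0/v_5 = S_0·∏_{j≠5}(α_5 − α_j) = 2·9 = 18 ≡ 5 (mod 13).
Step 5: correct position 5: c_5 = r_5 − e = 0 − 5 ≡ 8 (mod 13). Hence c = [12, 4, 1, 10, 8].
  Check: interpolating c through the α_i gives m(x) = 6 + 9·x (degree < 2) with m(α_i) = c_i for every i, so c is indeed a codeword.


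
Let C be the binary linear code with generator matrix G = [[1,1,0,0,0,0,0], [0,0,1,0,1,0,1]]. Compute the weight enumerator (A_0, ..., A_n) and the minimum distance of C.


Weight distribution: A_0 = 1, A_2 = 1, A_3 = 1, A_5 = 1. Minimum distance d = 2.

Enumerate all 2^2 = 4 messages m ∈ F_2^2.
For each, compute codeword c = mG in F_2^7, then tally its weight.
  m = 00 → c = 0000000, weight = 0.
  m = 10 → c = 1100000, weight = 2.
  m = 01 → c = 0010101, weight = 3.
  m = 11 → c = 1110101, weight = 5.
Tally weights:
  weight 0: 1 codewords.
  weight 2: 1 codewords.
  weight 3: 1 codewords.
  weight 5: 1 codewords.
Minimum distance d = smallest w > 0 with A_w > 0 = 2.
Sanity: Σ A_w = 4 = 2^2 = 4 ✓.


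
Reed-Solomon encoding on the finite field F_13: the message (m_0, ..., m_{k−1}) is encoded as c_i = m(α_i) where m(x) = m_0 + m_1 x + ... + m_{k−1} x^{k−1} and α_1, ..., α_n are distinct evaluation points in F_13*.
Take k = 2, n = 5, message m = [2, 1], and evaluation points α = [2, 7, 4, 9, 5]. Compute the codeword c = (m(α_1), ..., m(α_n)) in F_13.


c = [4, 9, 6, 11, 7]

Message polynomial: m(x) = 2 + 1·x (mod 13).
For each evaluation point α_i, compute m(α_i) mod 13:
  α_1 = 2: Horner steps 1 → 4, so m(2) = 4.
  α_2 = 7: Horner steps 1 → 9, so m(7) = 9.
  α_3 = 4: Horner steps 1 → 6, so m(4) = 6.
  α_4 = 9: Horner steps 1 → 11, so m(9) = 11.
  α_5 = 5: Horner steps 1 → 7, so m(5) = 7.
Codeword c = [4, 9, 6, 11, 7] ∈ F_13^5.


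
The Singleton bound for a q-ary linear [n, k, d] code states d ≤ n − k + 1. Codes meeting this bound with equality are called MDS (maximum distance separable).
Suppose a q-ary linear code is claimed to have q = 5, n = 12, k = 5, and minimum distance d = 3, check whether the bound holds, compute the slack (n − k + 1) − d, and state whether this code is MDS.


Singleton RHS = n − k + 1 = 8, slack = 5, bound satisfied, not MDS.

Singleton bound: d ≤ n − k + 1.
Here n = 12, k = 5, so n − k + 1 = 8.
Given d = 3, check d ≤ 8: YES.
Slack = (n − k + 1) − d = 5.
The code is NOT MDS (slack = 5 > 0).
Description: the claimed parameters are [12, 5, 3]_5; such a code would be non-MDS.


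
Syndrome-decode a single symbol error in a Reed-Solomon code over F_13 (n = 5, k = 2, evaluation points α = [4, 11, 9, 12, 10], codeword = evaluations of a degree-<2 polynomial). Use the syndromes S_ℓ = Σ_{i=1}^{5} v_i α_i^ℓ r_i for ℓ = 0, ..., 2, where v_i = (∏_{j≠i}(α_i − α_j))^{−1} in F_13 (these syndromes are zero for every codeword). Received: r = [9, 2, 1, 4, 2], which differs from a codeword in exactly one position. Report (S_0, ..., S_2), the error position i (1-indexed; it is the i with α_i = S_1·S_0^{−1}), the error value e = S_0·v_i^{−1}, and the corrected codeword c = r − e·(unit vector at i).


S = (1, 11, 4), error at position 2, error magnitude e = 12, c = [9, 3, 1, 4, 2].

Step 1: column multipliers v_i = (∏_{j≠i}(α_i − α_j))^{−1} mod 13.
  i = 1 (α = 4): (4−11)(4−9)(4−12)(4−10) = (−7)·(−5)·(−8)·(−6) = 1680 ≡ 3, so v_1 = 3^{−1} = 9 (mod 13).
  i = 2 (α = 11): (11−4)(11−9)(11−12)(11−10) = 7·2·(−1)·1 = −14 ≡ 12, so v_2 = 12^{−1} = 12 (mod 13).
  i = 3 (α = 9): (9−4)(9−11)(9−12)(9−10) = 5·(−2)·(−3)·(−1) = −30 ≡ 9, so v_3 = 9^{−1} = 3 (mod 13).
  i = 4 (α = 12): (12−4)(12−11)(12−9)(12−10) = 8·1·3·2 = 48 ≡ 9, so v_4 = 9^{−1} = 3 (mod 13).
  i = 5 (α = 10): (10−4)(10−11)(10−9)(10−12) = 6·(−1)·1·(−2) = 12 ≡ 12, so v_5 = 12^{−1} = 12 (mod 13).
  v = [9, 12, 3, 3, 12].
Step 2: syndromes of r = [9, 2, 1, 4, 2] (all sums mod 13).
  S_0 = Σ v_i r_i = 9·9 + 12·2 + 3·1 + 3·4 + 12·2 = 144 ≡ 1.
  S_1 = Σ v_i α_i r_i = 9·4·9 + 12·11·2 + 3·9·1 + 3·12·4 + 12·10·2 = 999 ≡ 11.
  α_i^2 mod 13 = [3, 4, 3, 1, 9].
  S_2 = Σ v_i α_i^2 r_i = 9·3·9 + 12·4·2 + 3·3·1 + 3·1·4 + 12·9·2 = 576 ≡ 4.
  S = (1, 11, 4) ≠ 0, so r is not a codeword (an error is present).
Step 3: locate the error. For a single error e at position i, S_ℓ = v_i·e·α_i^ℓ, so α_err = S_1/S_0.
  S_0^{−1} = 1^{−1} = 1 (mod 13), so α_err = 11·1 = 11 ≡ 11 = α_2. Error position i = 2.
  Consistency check: S_2/S_1 = 4·6 = 24 ≡ 11 = α_err ✓ (single-error assumption holds).
Step 4: error magnitude e = S_0/v_2 = S_0·∏_{j≠2}(α_2 − α_j) = 1·12 = 12 ≡ 12 (mod 13).
Step 5: correct position 2: c_2 = r_2 − e = 2 − 12 ≡ 3 (mod 13). Hence c = [9, 3, 1, 4, 2].
  Check: interpolating c through the α_i gives m(x) = 5 + 1·x (degree < 2) with m(α_i) = c_i for every i, so c is indeed a codeword.


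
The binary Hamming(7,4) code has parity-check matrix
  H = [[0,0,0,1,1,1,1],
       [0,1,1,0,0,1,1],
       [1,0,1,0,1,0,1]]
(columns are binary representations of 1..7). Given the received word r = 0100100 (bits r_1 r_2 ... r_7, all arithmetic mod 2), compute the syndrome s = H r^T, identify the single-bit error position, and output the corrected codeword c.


s = (1, 1, 1)^T, error position = 7, corrected codeword c = 0100101

Compute s = H r^T mod 2 one row at a time:
  s_1 = 0 + 1 + 0 + 0 = 1 ≡ 1 (mod 2).
  s_2 = 1 + 0 + 0 + 0 = 1 ≡ 1 (mod 2).
  s_3 = 0 + 0 + 1 + 0 = 1 ≡ 1 (mod 2).
s = (1, 1, 1)^T — this equals column 7 of H (binary 111), so error is at position 7.
Correct: flip bit 7 of r = 0100100 to get c = 0100101.


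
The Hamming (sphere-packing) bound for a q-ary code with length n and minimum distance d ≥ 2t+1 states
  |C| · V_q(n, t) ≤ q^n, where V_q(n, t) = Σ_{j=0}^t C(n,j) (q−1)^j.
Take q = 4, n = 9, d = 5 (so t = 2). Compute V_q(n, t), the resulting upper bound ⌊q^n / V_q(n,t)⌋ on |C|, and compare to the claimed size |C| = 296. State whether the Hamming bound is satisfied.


V_q(n, t) = 352, q^n = 262144, Hamming bound = 744, |C| = 296 ≤ bound (satisfied).

Step 1: Compute V_q(n, t) = Σ_{j=0}^2 C(n, j) (q−1)^j.
  j = 0: C(9,0)·(3)^0 = 1·1 = 1.
  j = 1: C(9,1)·(3)^1 = 9·3 = 27.
  j = 2: C(9,2)·(3)^2 = 36·9 = 324.
  V_q(n, t) = 1 + 27 + 324 = 352.
Step 2: q^n = 4^9 = 262144.
Step 3: Hamming bound ⌊q^n / V_q(n,t)⌋ = ⌊262144/352⌋ = 744.
Step 4: Compare |C| = 296 to 744: satisfied.
The claimed |C| lies below the Hamming bound.


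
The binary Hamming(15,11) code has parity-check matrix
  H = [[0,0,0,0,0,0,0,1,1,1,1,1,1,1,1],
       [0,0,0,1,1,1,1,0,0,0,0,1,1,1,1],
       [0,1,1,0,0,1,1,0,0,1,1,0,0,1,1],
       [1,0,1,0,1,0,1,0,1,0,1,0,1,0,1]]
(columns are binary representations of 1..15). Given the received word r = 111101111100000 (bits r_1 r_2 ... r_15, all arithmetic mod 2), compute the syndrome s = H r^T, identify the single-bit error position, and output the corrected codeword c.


s = (1, 1, 1, 0)^T, error position = 14, corrected codeword c = 111101111100010

Compute s = H r^T mod 2 one row at a time:
  s_1 = 1 + 1 + 1 + 0 + 0 + 0 + 0 + 0 = 3 ≡ 1 (mod 2).
  s_2 = 1 + 0 + 1 + 1 + 0 + 0 + 0 + 0 = 3 ≡ 1 (mod 2).
  s_3 = 1 + 1 + 1 + 1 + 1 + 0 + 0 + 0 = 5 ≡ 1 (mod 2).
  s_4 = 1 + 1 + 0 + 1 + 1 + 0 + 0 + 0 = 4 ≡ 0 (mod 2).
s = (1, 1, 1, 0)^T — this equals column 14 of H (binary 1110), so error is at position 14.
Correct: flip bit 14 of r = 111101111100000 to get c = 111101111100010.
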